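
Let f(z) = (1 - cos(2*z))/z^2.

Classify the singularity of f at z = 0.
Let u = z. The argument of cos is 2*z = 2u, so
  f = (1 - cos(2u))/u^2 = ((2u)^2/2 - (2u)^4/24 + ...)/u^2 = 2 - (2/3)*u^2 + ...
The Laurent expansion about u = 0 has no negative powers; equivalently lim_{z→0} f(z) = 2 exists and is finite.
So the singularity is removable.

Final answer: removable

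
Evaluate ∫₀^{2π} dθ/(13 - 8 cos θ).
Call the integral J. The integrand is 2π-periodic and we integrate over a full period, so shifting θ does not change the value (θ → θ + π flips the sign of the trig term). Hence
  J = ∫₀^{2π} dθ/(13 + 8 cos θ).
Put z = e^{iθ}: then cos θ = (z + 1/z)/2, dθ = dz/(iz), and z runs once counterclockwise around |z| = 1:
  J = ∮_{|z|=1} 1/(13 + 8*(z + 1/z)/2) · dz/(iz) = (2/i) ∮_{|z|=1} dz/(8*z^2 + 26*z + 8).
The roots of 8*z^2 + 26*z + 8 are z = (-13 ± sqrt(13^2 - 8^2))/8, with sqrt(105) = sqrt(105); their product is 1, so only z₊ = -13/8 + sqrt(105)/8 lies inside the unit circle (z₋ = -13/8 - sqrt(105)/8 lies outside).
z₊ is a simple zero of q(z) = 8*z^2 + 26*z + 8, so Res(1/q, z₊) = 1/q'(z₊) with q'(z) = 16*z + 26; and q'(z₊) = 8*(z₊ - z₋) = 2*sqrt(105).
Therefore J = (2/i) · 2πi · 1/(2*sqrt(105)) = 2*pi/(sqrt(105)) = 2*sqrt(105)*pi/105

Final answer: 2*sqrt(105)*pi/105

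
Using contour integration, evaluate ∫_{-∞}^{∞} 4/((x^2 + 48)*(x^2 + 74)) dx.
pi*(-6*sqrt(74) + 37*sqrt(3))/2886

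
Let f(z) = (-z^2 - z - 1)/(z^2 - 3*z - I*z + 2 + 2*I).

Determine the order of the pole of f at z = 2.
Factor the denominator:
  z^2 - 3*z - I*z + 2 + 2*I = (z - 2)*(z - 1 - I)

The numerator P(z) = -z^2 - z - 1 has P(2) = -7 ≠ 0, so no factor of (z - 2) cancels.
Near z = 2 we can therefore write f(z) = g(z)/(z - 2) with g analytic at 2 and g(2) ≠ 0 (g is the numerator divided by the remaining denominator factors).

Hence z = 2 is a pole of order 1.

Final answer: 1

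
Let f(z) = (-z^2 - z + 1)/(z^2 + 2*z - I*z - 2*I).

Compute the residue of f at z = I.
Write f(z) = P(z)/Q(z) with P(z) = -z^2 - z + 1 and Q(z) = z^2 + 2*z - I*z - 2*I.
The denominator factors as Q(z) = (z + 2)*(z - I), so z = I is a simple zero of Q and P is analytic there; z = I is therefore a simple pole and
  Res(f, z₀) = P(z₀)/Q'(z₀).

Q'(z) = 2*z + 2 - I, so Q'(I) = 2 + I.
P(I) = 2 - I.

Res(f, I) = (2 - I)/(2 + I) = 3/5 - 4*I/5

Final answer: 3/5 - 4*I/5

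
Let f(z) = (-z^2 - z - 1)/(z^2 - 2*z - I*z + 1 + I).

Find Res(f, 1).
-3*I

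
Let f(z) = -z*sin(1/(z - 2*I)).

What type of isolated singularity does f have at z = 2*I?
Let u = z - 2*I. Then
  sin(1/u) = Σ_{k≥0} (-1)^k (1)^(2k+1)/((2k+1)!·u^(2k+1)) = 1/u - 1/(6*u^3) + 1/(120*u^5) + ...
which has infinitely many negative powers of u, so sin(1/(z - 2*I)) has an essential singularity at z = 2*I.
The extra factor z is a nonzero polynomial; if the product had at most a pole at z = 2*I, dividing by that polynomial would leave sin(1/(z - 2*I)) with at most a pole too — contradiction. (Equivalently, the product's Laurent series still has infinitely many negative powers.)
So the singularity is essential.

Final answer: essential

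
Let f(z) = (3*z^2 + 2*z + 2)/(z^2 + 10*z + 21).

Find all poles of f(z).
{-7, -3}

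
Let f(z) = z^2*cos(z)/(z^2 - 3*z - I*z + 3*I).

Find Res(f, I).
Write f(z) = P(z)/Q(z) with P(z) = z^2*cos(z) and Q(z) = z^2 - 3*z - I*z + 3*I.
The denominator factors as Q(z) = (z - I)*(z - 3), so z = I is a simple zero of Q and P is analytic there; z = I is therefore a simple pole and
  Res(f, z₀) = P(z₀)/Q'(z₀).

Q'(z) = 2*z - 3 - I, so Q'(I) = -3 + I.
P(I) = -cosh(1).

Res(f, I) = (-cosh(1))/(-3 + I) = (3/10 + I/10)*cosh(1)

Final answer: (3/10 + I/10)*cosh(1)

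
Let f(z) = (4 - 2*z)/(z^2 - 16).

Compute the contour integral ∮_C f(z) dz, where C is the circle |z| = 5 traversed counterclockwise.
By the residue theorem, ∮_C f(z) dz = 2πi · (sum of the residues of f at the poles inside |z| = 5).

The denominator factors as (z + 4)*(z - 4), so the singularities of f are simple poles at z = -4, z = 4.
  |-4|² = 16 < 25 = 5², so this pole is inside the contour.
  |4|² = 16 < 25 = 5², so this pole is inside the contour.

With P(z) = 4 - 2*z and Q(z) = z^2 - 16, each pole is simple, so Res(f, z₀) = P(z₀)/Q'(z₀) with Q'(z) = 2*z.
  Res(f, -4) = P(-4)/Q'(-4) = (12)/(-8) = -3/2
  Res(f, 4) = P(4)/Q'(4) = (-4)/(8) = -1/2

Sum of residues inside C: -2
∮_C f(z) dz = 2πi · (-2) = -4*I*pi

Final answer: -4*I*pi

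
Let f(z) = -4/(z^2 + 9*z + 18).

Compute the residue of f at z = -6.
Write f(z) = P(z)/Q(z) with P(z) = -4 and Q(z) = z^2 + 9*z + 18.
The denominator factors as Q(z) = (z + 3)*(z + 6), so z = -6 is a simple zero of Q and P is analytic there; z = -6 is therefore a simple pole and
  Res(f, z₀) = P(z₀)/Q'(z₀).

Q'(z) = 2*z + 9, so Q'(-6) = -3.
P(-6) = -4.

Res(f, -6) = (-4)/(-3) = 4/3

Final answer: 4/3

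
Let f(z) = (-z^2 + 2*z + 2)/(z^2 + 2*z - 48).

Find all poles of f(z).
The singularities of f are the zeros of the denominator. Factoring,
  z^2 + 2*z - 48 = (z + 8)*(z - 6)
so the candidates are z = -8, z = 6.

Check the numerator P(z) = -z^2 + 2*z + 2 at each one:
  P(-8) = -78 ≠ 0, so z = -8 is a (simple) pole.
  P(6) = -22 ≠ 0, so z = 6 is a (simple) pole.

Poles of f: {-8, 6}

Final answer: {-8, 6}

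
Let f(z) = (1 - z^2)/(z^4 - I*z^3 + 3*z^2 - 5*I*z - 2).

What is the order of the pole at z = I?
Factor the denominator:
  z^4 - I*z^3 + 3*z^2 - 5*I*z - 2 = (z - I)^3*(z + 2*I)

The numerator P(z) = 1 - z^2 has P(I) = 2 ≠ 0, so no factor of (z - I) cancels.
Near z = I we can therefore write f(z) = g(z)/(z - I)^3 with g analytic at I and g(I) ≠ 0 (g is the numerator divided by the remaining denominator factors).

Hence z = I is a pole of order 3.

Final answer: 3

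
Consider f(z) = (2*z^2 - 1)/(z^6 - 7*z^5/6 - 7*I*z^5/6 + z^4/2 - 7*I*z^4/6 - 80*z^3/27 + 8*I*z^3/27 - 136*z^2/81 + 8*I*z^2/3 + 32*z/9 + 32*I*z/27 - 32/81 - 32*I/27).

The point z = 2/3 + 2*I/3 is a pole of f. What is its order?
Factor the denominator:
  z^6 - 7*z^5/6 - 7*I*z^5/6 + z^4/2 - 7*I*z^4/6 - 80*z^3/27 + 8*I*z^3/27 - 136*z^2/81 + 8*I*z^2/3 + 32*z/9 + 32*I*z/27 - 32/81 - 32*I/27 = (z - 2/3 - 2*I/3)^4*(z + 1/2 + 3*I/2)*(z + 1)

The numerator P(z) = 2*z^2 - 1 has P(2/3 + 2*I/3) = -1 + 16*I/9 ≠ 0, so no factor of (z - 2/3 - 2*I/3) cancels.
Near z = 2/3 + 2*I/3 we can therefore write f(z) = g(z)/(z - 2/3 - 2*I/3)^4 with g analytic at 2/3 + 2*I/3 and g(2/3 + 2*I/3) ≠ 0 (g is the numerator divided by the remaining denominator factors).

Hence z = 2/3 + 2*I/3 is a pole of order 4.

Final answer: 4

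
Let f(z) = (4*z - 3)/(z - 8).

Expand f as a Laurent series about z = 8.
Put w = z - (8), i.e. z = w + 8. The denominator is w, so it suffices to rewrite the numerator in powers of w.

P(z) = 4*z - 3
P(w + 8) = 29 + 4*w

Dividing each term by w:
  f = 29/w + 4

Substituting back w = z - 8:
  f(z) = 29/(z - 8) + 4

The series is finite because the numerator is a polynomial; the negative powers form the principal part, and the coefficient of 1/(z - 8) gives Res(f, 8) = 29.

Final answer: 29/(z - 8) + 4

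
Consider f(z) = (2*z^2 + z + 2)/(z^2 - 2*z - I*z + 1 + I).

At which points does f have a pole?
{1, 1 + I}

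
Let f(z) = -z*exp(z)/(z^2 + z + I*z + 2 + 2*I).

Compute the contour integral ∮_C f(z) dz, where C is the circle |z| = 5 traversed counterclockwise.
By the residue theorem, ∮_C f(z) dz = 2πi · (sum of the residues of f at the poles inside |z| = 5).

The denominator factors as (z + 2*I)*(z + 1 - I), so the singularities of f are simple poles at z = -2*I, z = -1 + I.
  |-2*I|² = 4 < 25 = 5², so this pole is inside the contour.
  |-1 + I|² = 2 < 25 = 5², so this pole is inside the contour.

With P(z) = -z*exp(z) and Q(z) = z^2 + z + I*z + 2 + 2*I, each pole is simple, so Res(f, z₀) = P(z₀)/Q'(z₀) with Q'(z) = 2*z + 1 + I.
  Res(f, -2*I) = P(-2*I)/Q'(-2*I) = (2*I*exp(-2*I))/(1 - 3*I) = (-3/5 + I/5)*exp(-2*I)
  Res(f, -1 + I) = P(-1 + I)/Q'(-1 + I) = ((1 - I)*exp(-1 + I))/(-1 + 3*I) = (-2/5 - I/5)*exp(-1 + I)

Sum of residues inside C: (-2/5 - I/5)*exp(-1 + I) + (-3/5 + I/5)*exp(-2*I)
∮_C f(z) dz = 2πi · ((-2/5 - I/5)*exp(-1 + I) + (-3/5 + I/5)*exp(-2*I)) = pi*(2/5 - 4*I/5)*exp(-1 + I) + pi*(-2/5 - 6*I/5)*exp(-2*I)

Final answer: pi*(2/5 - 4*I/5)*exp(-1 + I) + pi*(-2/5 - 6*I/5)*exp(-2*I)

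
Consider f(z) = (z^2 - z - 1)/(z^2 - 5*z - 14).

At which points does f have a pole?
{-2, 7}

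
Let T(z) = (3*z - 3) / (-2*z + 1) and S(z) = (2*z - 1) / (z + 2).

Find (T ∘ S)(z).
(T ∘ S)(z) = T(S(z)) = ((3)*S(z) + (-3))/((-2)*S(z) + (1)). Multiply numerator and denominator by z + 2:
  numerator:   (3)*(2*z - 1) + (-3)*(z + 2) = 3*z - 9
  denominator: (-2)*(2*z - 1) + (1)*(z + 2) = -3*z + 4
(T ∘ S)(z) = (3*z - 9)/(-3*z + 4) = (-3*z + 9)/(3*z - 4)

Final answer: (-3*z + 9)/(3*z - 4)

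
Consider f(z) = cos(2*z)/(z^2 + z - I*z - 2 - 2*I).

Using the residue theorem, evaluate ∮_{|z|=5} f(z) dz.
By the residue theorem, ∮_C f(z) dz = 2πi · (sum of the residues of f at the poles inside |z| = 5).

The denominator factors as (z - 1 - I)*(z + 2), so the singularities of f are simple poles at z = 1 + I, z = -2.
  |1 + I|² = 2 < 25 = 5², so this pole is inside the contour.
  |-2|² = 4 < 25 = 5², so this pole is inside the contour.

With P(z) = cos(2*z) and Q(z) = z^2 + z - I*z - 2 - 2*I, each pole is simple, so Res(f, z₀) = P(z₀)/Q'(z₀) with Q'(z) = 2*z + 1 - I.
  Res(f, 1 + I) = P(1 + I)/Q'(1 + I) = (cos(2 + 2*I))/(3 + I) = (3/10 - I/10)*cos(2 + 2*I)
  Res(f, -2) = P(-2)/Q'(-2) = (cos(4))/(-3 - I) = (-3/10 + I/10)*cos(4)

Sum of residues inside C: (3/10 - I/10)*cos(2 + 2*I) + (-3/10 + I/10)*cos(4)
∮_C f(z) dz = 2πi · ((3/10 - I/10)*cos(2 + 2*I) + (-3/10 + I/10)*cos(4)) = pi*(1/5 + 3*I/5)*cos(2 + 2*I) + pi*(-1/5 - 3*I/5)*cos(4)

Final answer: pi*(1/5 + 3*I/5)*cos(2 + 2*I) + pi*(-1/5 - 3*I/5)*cos(4)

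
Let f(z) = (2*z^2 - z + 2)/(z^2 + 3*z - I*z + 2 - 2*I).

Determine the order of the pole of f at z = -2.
Factor the denominator:
  z^2 + 3*z - I*z + 2 - 2*I = (z + 2)*(z + 1 - I)

The numerator P(z) = 2*z^2 - z + 2 has P(-2) = 12 ≠ 0, so no factor of (z + 2) cancels.
Near z = -2 we can therefore write f(z) = g(z)/(z + 2) with g analytic at -2 and g(-2) ≠ 0 (g is the numerator divided by the remaining denominator factors).

Hence z = -2 is a pole of order 1.

Final answer: 1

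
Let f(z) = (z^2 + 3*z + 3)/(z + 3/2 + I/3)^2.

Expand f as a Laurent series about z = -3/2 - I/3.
23/(36*(z + 3/2 + I/3)^2) - 2*I/(3*(z + 3/2 + I/3)) + 1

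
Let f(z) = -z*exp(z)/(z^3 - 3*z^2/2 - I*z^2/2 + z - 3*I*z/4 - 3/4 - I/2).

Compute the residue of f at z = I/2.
(1/5 - I/15)*exp(I/2)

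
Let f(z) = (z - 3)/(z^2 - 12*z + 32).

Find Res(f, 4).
Write f(z) = P(z)/Q(z) with P(z) = z - 3 and Q(z) = z^2 - 12*z + 32.
The denominator factors as Q(z) = (z - 4)*(z - 8), so z = 4 is a simple zero of Q and P is analytic there; z = 4 is therefore a simple pole and
  Res(f, z₀) = P(z₀)/Q'(z₀).

Q'(z) = 2*z - 12, so Q'(4) = -4.
P(4) = 1.

Res(f, 4) = (1)/(-4) = -1/4

Final answer: -1/4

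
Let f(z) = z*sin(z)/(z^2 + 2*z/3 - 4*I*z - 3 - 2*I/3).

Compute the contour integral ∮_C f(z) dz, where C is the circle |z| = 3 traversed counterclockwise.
pi*(9/10 - 3*I/10)*sinh(1)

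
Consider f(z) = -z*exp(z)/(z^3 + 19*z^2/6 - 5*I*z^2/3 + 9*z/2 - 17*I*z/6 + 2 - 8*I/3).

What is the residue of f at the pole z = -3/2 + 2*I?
Write f(z) = P(z)/Q(z) with P(z) = -z*exp(z) and Q(z) = z^3 + 19*z^2/6 - 5*I*z^2/3 + 9*z/2 - 17*I*z/6 + 2 - 8*I/3.
The denominator factors as Q(z) = (z + 1 + I)*(z + 2/3 - 2*I/3)*(z + 3/2 - 2*I), so z = -3/2 + 2*I is a simple zero of Q and P is analytic there; z = -3/2 + 2*I is therefore a simple pole and
  Res(f, z₀) = P(z₀)/Q'(z₀).

Q'(z) = 3*z^2 + 19*z/3 - 10*I*z/3 + 9/2 - 17*I/6, so Q'(-3/2 + 2*I) = -43/12 - 19*I/6.
P(-3/2 + 2*I) = (3/2 - 2*I)*exp(-3/2 + 2*I).

Res(f, -3/2 + 2*I) = ((3/2 - 2*I)*exp(-3/2 + 2*I))/(-43/12 - 19*I/6) = (138/3293 + 1716*I/3293)*exp(-3/2 + 2*I)

Final answer: (138/3293 + 1716*I/3293)*exp(-3/2 + 2*I)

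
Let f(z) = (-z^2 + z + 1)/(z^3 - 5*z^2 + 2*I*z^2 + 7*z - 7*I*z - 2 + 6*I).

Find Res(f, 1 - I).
3/2 - I/2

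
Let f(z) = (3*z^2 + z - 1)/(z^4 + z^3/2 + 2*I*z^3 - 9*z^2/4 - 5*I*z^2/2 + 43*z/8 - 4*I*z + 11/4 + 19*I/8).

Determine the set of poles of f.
The singularities of f are the zeros of the denominator. Factoring,
  z^4 + z^3/2 + 2*I*z^3 - 9*z^2/4 - 5*I*z^2/2 + 43*z/8 - 4*I*z + 11/4 + 19*I/8 = (z + 3/2 + I)*(z + I)*(z - 3/2 - I)*(z + 1/2 + I)
so the candidates are z = -3/2 - I, z = -I, z = 3/2 + I, z = -1/2 - I.

Check the numerator P(z) = 3*z^2 + z - 1 at each one:
  P(-3/2 - I) = 5/4 + 8*I ≠ 0, so z = -3/2 - I is a (simple) pole.
  P(-I) = -4 - I ≠ 0, so z = -I is a (simple) pole.
  P(3/2 + I) = 17/4 + 10*I ≠ 0, so z = 3/2 + I is a (simple) pole.
  P(-1/2 - I) = -15/4 + 2*I ≠ 0, so z = -1/2 - I is a (simple) pole.

Poles of f: {-3/2 - I, -1/2 - I, -I, 3/2 + I}

Final answer: {-3/2 - I, -1/2 - I, -I, 3/2 + I}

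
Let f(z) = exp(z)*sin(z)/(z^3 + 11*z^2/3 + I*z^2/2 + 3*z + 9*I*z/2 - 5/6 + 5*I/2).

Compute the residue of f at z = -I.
Write f(z) = P(z)/Q(z) with P(z) = exp(z)*sin(z) and Q(z) = z^3 + 11*z^2/3 + I*z^2/2 + 3*z + 9*I*z/2 - 5/6 + 5*I/2.
The denominator factors as Q(z) = (z + I)*(z + 3 - I)*(z + 2/3 + I/2), so z = -I is a simple zero of Q and P is analytic there; z = -I is therefore a simple pole and
  Res(f, z₀) = P(z₀)/Q'(z₀).

Q'(z) = 3*z^2 + 22*z/3 + I*z + 3 + 9*I/2, so Q'(-I) = 1 - 17*I/6.
P(-I) = -I*exp(-I)*sinh(1).

Res(f, -I) = (-I*exp(-I)*sinh(1))/(1 - 17*I/6) = (102/325 - 36*I/325)*exp(-I)*sinh(1)

Final answer: (102/325 - 36*I/325)*exp(-I)*sinh(1)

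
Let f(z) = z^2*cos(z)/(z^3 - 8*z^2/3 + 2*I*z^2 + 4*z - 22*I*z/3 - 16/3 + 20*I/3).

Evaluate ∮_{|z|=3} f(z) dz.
By the residue theorem, ∮_C f(z) dz = 2πi · (sum of the residues of f at the poles inside |z| = 3).

The denominator factors as (z + 1/3 + 3*I)*(z - 2)*(z - 1 - I), so the singularities of f are simple poles at z = -1/3 - 3*I, z = 2, z = 1 + I.
  |-1/3 - 3*I|² = 82/9 > 9 = 3², so this pole is outside the contour.
  |2|² = 4 < 9 = 3², so this pole is inside the contour.
  |1 + I|² = 2 < 9 = 3², so this pole is inside the contour.

With P(z) = z^2*cos(z) and Q(z) = z^3 - 8*z^2/3 + 2*I*z^2 + 4*z - 22*I*z/3 - 16/3 + 20*I/3, each pole is simple, so Res(f, z₀) = P(z₀)/Q'(z₀) with Q'(z) = 3*z^2 - 16*z/3 + 4*I*z + 4 - 22*I/3.
  Res(f, 2) = P(2)/Q'(2) = (4*cos(2))/(16/3 + 2*I/3) = (48/65 - 6*I/65)*cos(2)
  Res(f, 1 + I) = P(1 + I)/Q'(1 + I) = (2*I*cos(1 + I))/(-16/3 - 8*I/3) = (-3/20 - 3*I/10)*cos(1 + I)

Sum of residues inside C: (-3/20 - 3*I/10)*cos(1 + I) + (48/65 - 6*I/65)*cos(2)
∮_C f(z) dz = 2πi · ((-3/20 - 3*I/10)*cos(1 + I) + (48/65 - 6*I/65)*cos(2)) = pi*(3/5 - 3*I/10)*cos(1 + I) + pi*(12/65 + 96*I/65)*cos(2)

Final answer: pi*(3/5 - 3*I/10)*cos(1 + I) + pi*(12/65 + 96*I/65)*cos(2)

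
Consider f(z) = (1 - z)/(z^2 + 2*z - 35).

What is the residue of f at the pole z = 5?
-1/3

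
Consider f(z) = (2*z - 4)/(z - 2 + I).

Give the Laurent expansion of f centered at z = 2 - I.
Put w = z - (2 - I), i.e. z = w + 2 - I. The denominator is w, so it suffices to rewrite the numerator in powers of w.

P(z) = 2*z - 4
P(w + 2 - I) = -2*I + 2*w

Dividing each term by w:
  f = -2*I/w + 2

Substituting back w = z - 2 + I:
  f(z) = -2*I/(z - 2 + I) + 2

The series is finite because the numerator is a polynomial; the negative powers form the principal part, and the coefficient of 1/(z - 2 + I) gives Res(f, 2 - I) = -2*I.

Final answer: -2*I/(z - 2 + I) + 2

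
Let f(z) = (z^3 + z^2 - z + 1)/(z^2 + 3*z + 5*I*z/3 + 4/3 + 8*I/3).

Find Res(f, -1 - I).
Write f(z) = P(z)/Q(z) with P(z) = z^3 + z^2 - z + 1 and Q(z) = z^2 + 3*z + 5*I*z/3 + 4/3 + 8*I/3.
The denominator factors as Q(z) = (z + 2 + 2*I/3)*(z + 1 + I), so z = -1 - I is a simple zero of Q and P is analytic there; z = -1 - I is therefore a simple pole and
  Res(f, z₀) = P(z₀)/Q'(z₀).

Q'(z) = 2*z + 3 + 5*I/3, so Q'(-1 - I) = 1 - I/3.
P(-1 - I) = 4 + I.

Res(f, -1 - I) = (4 + I)/(1 - I/3) = 33/10 + 21*I/10

Final answer: 33/10 + 21*I/10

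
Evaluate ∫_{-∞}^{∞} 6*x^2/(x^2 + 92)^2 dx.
Let f(z) = 6*z^2/(z^2 + 92)^2. The denominator has no real zeros and deg Q - deg P = 2 ≥ 2, so the integral of f over the upper semicircle |z| = R tends to 0 as R → ∞. Closing the contour in the upper half-plane,
  ∫_{-∞}^{∞} f(x) dx = 2πi · Σ Res(f, z_k)  over the poles with Im z_k > 0.

Zeros of the denominator: z^2 + 92 = 0 gives z = ±2*sqrt(23)*I.
Upper half-plane: z = 2*sqrt(23)*I (a pole of order 2).

Write f(z) = g(z)/(z - 2*sqrt(23)*I)^2 with g(z) = 6*z^2/(z + 2*sqrt(23)*I)^2. For a double pole, Res(f, z₀) = g'(z₀):
  g'(z) = 24*sqrt(23)*I*z/(z + 2*sqrt(23)*I)^3
  Res(f, 2*sqrt(23)*I) = g'(2*sqrt(23)*I) = -3*sqrt(23)*I/92

∫_{-∞}^{∞} f(x) dx = 2πi · (-3*sqrt(23)*I/92) = 3*sqrt(23)*pi/46

Final answer: 3*sqrt(23)*pi/46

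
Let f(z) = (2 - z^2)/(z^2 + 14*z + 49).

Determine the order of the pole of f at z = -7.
2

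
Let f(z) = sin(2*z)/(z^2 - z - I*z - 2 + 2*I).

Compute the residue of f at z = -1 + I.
(3/10 + I/10)*sin(2 - 2*I)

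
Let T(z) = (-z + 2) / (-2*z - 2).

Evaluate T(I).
Substitute z = I:
  numerator:   -(I) + 2 = 2 - I
  denominator: -2*(I) - 2 = -2 - 2*I
T(I) = (2 - I)/(-2 - 2*I); multiplying numerator and denominator by the conjugate -2 + 2*I gives (-2 + 6*I)/8 = -1/4 + 3*I/4

Final answer: -1/4 + 3*I/4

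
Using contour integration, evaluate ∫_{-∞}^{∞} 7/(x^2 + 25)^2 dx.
7*pi/250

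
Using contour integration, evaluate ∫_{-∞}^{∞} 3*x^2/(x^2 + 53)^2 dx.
Let f(z) = 3*z^2/(z^2 + 53)^2. The denominator has no real zeros and deg Q - deg P = 2 ≥ 2, so the integral of f over the upper semicircle |z| = R tends to 0 as R → ∞. Closing the contour in the upper half-plane,
  ∫_{-∞}^{∞} f(x) dx = 2πi · Σ Res(f, z_k)  over the poles with Im z_k > 0.

Zeros of the denominator: z^2 + 53 = 0 gives z = ±sqrt(53)*I.
Upper half-plane: z = sqrt(53)*I (a pole of order 2).

Write f(z) = g(z)/(z - sqrt(53)*I)^2 with g(z) = 3*z^2/(z + sqrt(53)*I)^2. For a double pole, Res(f, z₀) = g'(z₀):
  g'(z) = 6*sqrt(53)*I*z/(z + sqrt(53)*I)^3
  Res(f, sqrt(53)*I) = g'(sqrt(53)*I) = -3*sqrt(53)*I/212

∫_{-∞}^{∞} f(x) dx = 2πi · (-3*sqrt(53)*I/212) = 3*sqrt(53)*pi/106

Final answer: 3*sqrt(53)*pi/106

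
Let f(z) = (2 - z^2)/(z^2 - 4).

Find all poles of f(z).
The singularities of f are the zeros of the denominator. Factoring,
  z^2 - 4 = (z + 2)*(z - 2)
so the candidates are z = -2, z = 2.

Check the numerator P(z) = 2 - z^2 at each one:
  P(-2) = -2 ≠ 0, so z = -2 is a (simple) pole.
  P(2) = -2 ≠ 0, so z = 2 is a (simple) pole.

Poles of f: {-2, 2}

Final answer: {-2, 2}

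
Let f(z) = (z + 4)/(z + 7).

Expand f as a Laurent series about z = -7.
Put w = z - (-7), i.e. z = w - 7. The denominator is w, so it suffices to rewrite the numerator in powers of w.

P(z) = z + 4
P(w - 7) = -3 + w

Dividing each term by w:
  f = -3/w + 1

Substituting back w = z + 7:
  f(z) = -3/(z + 7) + 1

The series is finite because the numerator is a polynomial; the negative powers form the principal part, and the coefficient of 1/(z + 7) gives Res(f, -7) = -3.

Final answer: -3/(z + 7) + 1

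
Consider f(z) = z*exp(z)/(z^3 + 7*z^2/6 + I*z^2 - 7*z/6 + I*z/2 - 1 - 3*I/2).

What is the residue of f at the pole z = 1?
Write f(z) = P(z)/Q(z) with P(z) = z*exp(z) and Q(z) = z^3 + 7*z^2/6 + I*z^2 - 7*z/6 + I*z/2 - 1 - 3*I/2.
The denominator factors as Q(z) = (z - 1)*(z + 3/2)*(z + 2/3 + I), so z = 1 is a simple zero of Q and P is analytic there; z = 1 is therefore a simple pole and
  Res(f, z₀) = P(z₀)/Q'(z₀).

Q'(z) = 3*z^2 + 7*z/3 + 2*I*z - 7/6 + I/2, so Q'(1) = 25/6 + 5*I/2.
P(1) = exp(1).

Res(f, 1) = (exp(1))/(25/6 + 5*I/2) = exp(1)*(3/17 - 9*I/85)

Final answer: exp(1)*(3/17 - 9*I/85)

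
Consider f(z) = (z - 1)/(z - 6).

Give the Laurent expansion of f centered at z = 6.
Put w = z - (6), i.e. z = w + 6. The denominator is w, so it suffices to rewrite the numerator in powers of w.

P(z) = z - 1
P(w + 6) = 5 + w

Dividing each term by w:
  f = 5/w + 1

Substituting back w = z - 6:
  f(z) = 5/(z - 6) + 1

The series is finite because the numerator is a polynomial; the negative powers form the principal part, and the coefficient of 1/(z - 6) gives Res(f, 6) = 5.

Final answer: 5/(z - 6) + 1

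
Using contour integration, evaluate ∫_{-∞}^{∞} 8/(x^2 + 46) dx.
Let f(z) = 8/(z^2 + 46). The denominator has no real zeros and deg Q - deg P = 2 ≥ 2, so the integral of f over the upper semicircle |z| = R tends to 0 as R → ∞. Closing the contour in the upper half-plane,
  ∫_{-∞}^{∞} f(x) dx = 2πi · Σ Res(f, z_k)  over the poles with Im z_k > 0.

Zeros of the denominator: z^2 + 46 = 0 gives z = ±sqrt(46)*I.
Upper half-plane: z = sqrt(46)*I (simple).

Each pole is a simple zero of Q(z) = z^2 + 46, so Res(f, z₀) = P(z₀)/Q'(z₀) with P(z) = 8, Q'(z) = 2*z:
  Res(f, sqrt(46)*I) = (8)/(2*sqrt(46)*I) = -2*sqrt(46)*I/23

∫_{-∞}^{∞} f(x) dx = 2πi · (-2*sqrt(46)*I/23) = 4*sqrt(46)*pi/23

Final answer: 4*sqrt(46)*pi/23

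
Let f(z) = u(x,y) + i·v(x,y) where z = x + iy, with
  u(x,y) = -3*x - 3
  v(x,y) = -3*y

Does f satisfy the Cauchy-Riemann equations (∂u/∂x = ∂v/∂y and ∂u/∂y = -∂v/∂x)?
∂u/∂x = -3
∂v/∂y = -3
∂u/∂y = 0
∂v/∂x = 0
∂u/∂x = ∂v/∂y and ∂u/∂y = -∂v/∂x hold identically; f is analytic.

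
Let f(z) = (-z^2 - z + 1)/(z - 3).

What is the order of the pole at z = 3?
Factor the denominator:
  z - 3 = (z - 3)

The numerator P(z) = -z^2 - z + 1 has P(3) = -11 ≠ 0, so no factor of (z - 3) cancels.
Near z = 3 we can therefore write f(z) = g(z)/(z - 3) with g analytic at 3 and g(3) ≠ 0 (g is just the numerator).

Hence z = 3 is a pole of order 1.

Final answer: 1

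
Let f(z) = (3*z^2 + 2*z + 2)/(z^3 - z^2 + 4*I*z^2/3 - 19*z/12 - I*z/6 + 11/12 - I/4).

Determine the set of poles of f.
{-1 - I/3, 1/2, 3/2 - I}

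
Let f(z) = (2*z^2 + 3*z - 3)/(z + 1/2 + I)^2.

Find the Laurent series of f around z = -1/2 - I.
Put w = z - (-1/2 - I), i.e. z = w - 1/2 - I. The denominator is w^2, so it suffices to rewrite the numerator in powers of w.

P(z) = 2*z^2 + 3*z - 3
P(w - 1/2 - I) = -6 - I + (1 - 4*I)*w + 2*w^2

Dividing each term by w^2:
  f = (-6 - I)/w^2 + (1 - 4*I)/w + 2

Substituting back w = z + 1/2 + I:
  f(z) = (-6 - I)/(z + 1/2 + I)^2 + (1 - 4*I)/(z + 1/2 + I) + 2

The series is finite because the numerator is a polynomial; the negative powers form the principal part, and the coefficient of 1/(z + 1/2 + I) gives Res(f, -1/2 - I) = 1 - 4*I.

Final answer: (-6 - I)/(z + 1/2 + I)^2 + (1 - 4*I)/(z + 1/2 + I) + 2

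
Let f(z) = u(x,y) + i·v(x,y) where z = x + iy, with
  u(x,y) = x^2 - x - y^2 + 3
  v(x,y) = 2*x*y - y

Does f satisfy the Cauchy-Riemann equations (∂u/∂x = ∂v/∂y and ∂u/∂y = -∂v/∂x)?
∂u/∂x = 2*x - 1
∂v/∂y = 2*x - 1
∂u/∂y = -2*y
∂v/∂x = 2*y
∂u/∂x = ∂v/∂y and ∂u/∂y = -∂v/∂x hold identically; f is analytic.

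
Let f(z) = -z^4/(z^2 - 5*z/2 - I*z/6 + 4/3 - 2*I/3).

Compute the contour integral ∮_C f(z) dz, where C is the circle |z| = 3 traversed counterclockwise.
By the residue theorem, ∮_C f(z) dz = 2πi · (sum of the residues of f at the poles inside |z| = 3).

The denominator factors as (z - 1/2 + I/2)*(z - 2 - 2*I/3), so the singularities of f are simple poles at z = 1/2 - I/2, z = 2 + 2*I/3.
  |1/2 - I/2|² = 1/2 < 9 = 3², so this pole is inside the contour.
  |2 + 2*I/3|² = 40/9 < 9 = 3², so this pole is inside the contour.

With P(z) = -z^4 and Q(z) = z^2 - 5*z/2 - I*z/6 + 4/3 - 2*I/3, each pole is simple, so Res(f, z₀) = P(z₀)/Q'(z₀) with Q'(z) = 2*z - 5/2 - I/6.
  Res(f, 1/2 - I/2) = P(1/2 - I/2)/Q'(1/2 - I/2) = (1/4)/(-3/2 - 7*I/6) = -27/260 + 21*I/260
  Res(f, 2 + 2*I/3) = P(2 + 2*I/3)/Q'(2 + 2*I/3) = (-448/81 - 512*I/27)/(3/2 + 7*I/6) = -4928/585 - 10688*I/1755

Sum of residues inside C: -307/36 - 649*I/108
∮_C f(z) dz = 2πi · (-307/36 - 649*I/108) = pi*(649/54 - 307*I/18)

Final answer: pi*(649/54 - 307*I/18)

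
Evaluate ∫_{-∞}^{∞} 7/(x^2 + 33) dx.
Let f(z) = 7/(z^2 + 33). The denominator has no real zeros and deg Q - deg P = 2 ≥ 2, so the integral of f over the upper semicircle |z| = R tends to 0 as R → ∞. Closing the contour in the upper half-plane,
  ∫_{-∞}^{∞} f(x) dx = 2πi · Σ Res(f, z_k)  over the poles with Im z_k > 0.

Zeros of the denominator: z^2 + 33 = 0 gives z = ±sqrt(33)*I.
Upper half-plane: z = sqrt(33)*I (simple).

Each pole is a simple zero of Q(z) = z^2 + 33, so Res(f, z₀) = P(z₀)/Q'(z₀) with P(z) = 7, Q'(z) = 2*z:
  Res(f, sqrt(33)*I) = (7)/(2*sqrt(33)*I) = -7*sqrt(33)*I/66

∫_{-∞}^{∞} f(x) dx = 2πi · (-7*sqrt(33)*I/66) = 7*sqrt(33)*pi/33

Final answer: 7*sqrt(33)*pi/33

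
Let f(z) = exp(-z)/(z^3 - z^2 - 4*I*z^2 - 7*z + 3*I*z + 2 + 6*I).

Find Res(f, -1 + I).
Write f(z) = P(z)/Q(z) with P(z) = exp(-z) and Q(z) = z^3 - z^2 - 4*I*z^2 - 7*z + 3*I*z + 2 + 6*I.
The denominator factors as Q(z) = (z - 2 - I)*(z - 2*I)*(z + 1 - I), so z = -1 + I is a simple zero of Q and P is analytic there; z = -1 + I is therefore a simple pole and
  Res(f, z₀) = P(z₀)/Q'(z₀).

Q'(z) = 3*z^2 - 2*z - 8*I*z - 7 + 3*I, so Q'(-1 + I) = 3 + 3*I.
P(-1 + I) = exp(1 - I).

Res(f, -1 + I) = (exp(1 - I))/(3 + 3*I) = (1/6 - I/6)*exp(1 - I)

Final answer: (1/6 - I/6)*exp(1 - I)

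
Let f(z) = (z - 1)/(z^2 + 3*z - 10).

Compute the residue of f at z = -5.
6/7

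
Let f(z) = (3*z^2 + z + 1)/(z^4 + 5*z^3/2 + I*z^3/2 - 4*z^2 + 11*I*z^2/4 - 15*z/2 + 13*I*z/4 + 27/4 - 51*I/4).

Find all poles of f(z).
{-3 - I/2, -2 + I, 1 - I, 3/2}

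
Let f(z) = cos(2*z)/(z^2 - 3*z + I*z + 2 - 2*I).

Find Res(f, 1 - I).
Write f(z) = P(z)/Q(z) with P(z) = cos(2*z) and Q(z) = z^2 - 3*z + I*z + 2 - 2*I.
The denominator factors as Q(z) = (z - 2)*(z - 1 + I), so z = 1 - I is a simple zero of Q and P is analytic there; z = 1 - I is therefore a simple pole and
  Res(f, z₀) = P(z₀)/Q'(z₀).

Q'(z) = 2*z - 3 + I, so Q'(1 - I) = -1 - I.
P(1 - I) = cos(2 - 2*I).

Res(f, 1 - I) = (cos(2 - 2*I))/(-1 - I) = (-1/2 + I/2)*cos(2 - 2*I)

Final answer: (-1/2 + I/2)*cos(2 - 2*I)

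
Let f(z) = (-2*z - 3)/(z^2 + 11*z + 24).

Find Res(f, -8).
Write f(z) = P(z)/Q(z) with P(z) = -2*z - 3 and Q(z) = z^2 + 11*z + 24.
The denominator factors as Q(z) = (z + 8)*(z + 3), so z = -8 is a simple zero of Q and P is analytic there; z = -8 is therefore a simple pole and
  Res(f, z₀) = P(z₀)/Q'(z₀).

Q'(z) = 2*z + 11, so Q'(-8) = -5.
P(-8) = 13.

Res(f, -8) = (13)/(-5) = -13/5

Final answer: -13/5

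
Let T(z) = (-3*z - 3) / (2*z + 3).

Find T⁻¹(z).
(-3*z - 3)/(2*z + 3)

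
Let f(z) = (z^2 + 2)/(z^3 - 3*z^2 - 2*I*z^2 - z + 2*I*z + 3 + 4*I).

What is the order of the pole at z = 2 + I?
2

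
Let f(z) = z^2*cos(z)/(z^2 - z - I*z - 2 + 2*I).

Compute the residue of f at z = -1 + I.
Write f(z) = P(z)/Q(z) with P(z) = z^2*cos(z) and Q(z) = z^2 - z - I*z - 2 + 2*I.
The denominator factors as Q(z) = (z + 1 - I)*(z - 2), so z = -1 + I is a simple zero of Q and P is analytic there; z = -1 + I is therefore a simple pole and
  Res(f, z₀) = P(z₀)/Q'(z₀).

Q'(z) = 2*z - 1 - I, so Q'(-1 + I) = -3 + I.
P(-1 + I) = -2*I*cos(1 - I).

Res(f, -1 + I) = (-2*I*cos(1 - I))/(-3 + I) = (-1/5 + 3*I/5)*cos(1 - I)

Final answer: (-1/5 + 3*I/5)*cos(1 - I)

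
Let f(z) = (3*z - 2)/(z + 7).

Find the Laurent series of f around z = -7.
-23/(z + 7) + 3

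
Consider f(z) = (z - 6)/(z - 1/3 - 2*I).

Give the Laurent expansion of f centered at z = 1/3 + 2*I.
Put w = z - (1/3 + 2*I), i.e. z = w + 1/3 + 2*I. The denominator is w, so it suffices to rewrite the numerator in powers of w.

P(z) = z - 6
P(w + 1/3 + 2*I) = -17/3 + 2*I + w

Dividing each term by w:
  f = (-17/3 + 2*I)/w + 1

Substituting back w = z - 1/3 - 2*I:
  f(z) = (-17/3 + 2*I)/(z - 1/3 - 2*I) + 1

The series is finite because the numerator is a polynomial; the negative powers form the principal part, and the coefficient of 1/(z - 1/3 - 2*I) gives Res(f, 1/3 + 2*I) = -17/3 + 2*I.

Final answer: (-17/3 + 2*I)/(z - 1/3 - 2*I) + 1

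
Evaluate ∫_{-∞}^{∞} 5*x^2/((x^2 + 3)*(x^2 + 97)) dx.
Let f(z) = 5*z^2/((z^2 + 3)*(z^2 + 97)). The denominator has no real zeros and deg Q - deg P = 2 ≥ 2, so the integral of f over the upper semicircle |z| = R tends to 0 as R → ∞. Closing the contour in the upper half-plane,
  ∫_{-∞}^{∞} f(x) dx = 2πi · Σ Res(f, z_k)  over the poles with Im z_k > 0.

Zeros of the denominator: z^2 + 97 = 0 gives z = ±sqrt(97)*I; z^2 + 3 = 0 gives z = ±sqrt(3)*I.
Upper half-plane: z = sqrt(3)*I, z = sqrt(97)*I (simple).

Each pole is a simple zero of Q(z) = z^4 + 100*z^2 + 291, so Res(f, z₀) = P(z₀)/Q'(z₀) with P(z) = 5*z^2, Q'(z) = 4*z^3 + 200*z:
  Res(f, sqrt(3)*I) = (-15)/(188*sqrt(3)*I) = 5*sqrt(3)*I/188
  Res(f, sqrt(97)*I) = (-485)/(-188*sqrt(97)*I) = -5*sqrt(97)*I/188

Sum of residues: 5*I*(-sqrt(97) + sqrt(3))/188
∫_{-∞}^{∞} f(x) dx = 2πi · (5*I*(-sqrt(97) + sqrt(3))/188) = 5*pi*(-sqrt(3) + sqrt(97))/94

Final answer: 5*pi*(-sqrt(3) + sqrt(97))/94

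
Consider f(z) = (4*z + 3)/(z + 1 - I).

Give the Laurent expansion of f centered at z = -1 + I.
Put w = z - (-1 + I), i.e. z = w - 1 + I. The denominator is w, so it suffices to rewrite the numerator in powers of w.

P(z) = 4*z + 3
P(w - 1 + I) = -1 + 4*I + 4*w

Dividing each term by w:
  f = (-1 + 4*I)/w + 4

Substituting back w = z + 1 - I:
  f(z) = (-1 + 4*I)/(z + 1 - I) + 4

The series is finite because the numerator is a polynomial; the negative powers form the principal part, and the coefficient of 1/(z + 1 - I) gives Res(f, -1 + I) = -1 + 4*I.

Final answer: (-1 + 4*I)/(z + 1 - I) + 4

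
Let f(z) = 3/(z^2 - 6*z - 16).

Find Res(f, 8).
Write f(z) = P(z)/Q(z) with P(z) = 3 and Q(z) = z^2 - 6*z - 16.
The denominator factors as Q(z) = (z - 8)*(z + 2), so z = 8 is a simple zero of Q and P is analytic there; z = 8 is therefore a simple pole and
  Res(f, z₀) = P(z₀)/Q'(z₀).

Q'(z) = 2*z - 6, so Q'(8) = 10.
P(8) = 3.

Res(f, 8) = (3)/(10) = 3/10

Final answer: 3/10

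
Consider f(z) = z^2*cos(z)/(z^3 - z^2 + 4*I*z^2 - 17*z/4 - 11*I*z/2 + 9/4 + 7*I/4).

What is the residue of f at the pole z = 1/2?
Write f(z) = P(z)/Q(z) with P(z) = z^2*cos(z) and Q(z) = z^3 - z^2 + 4*I*z^2 - 17*z/4 - 11*I*z/2 + 9/4 + 7*I/4.
The denominator factors as Q(z) = (z + 1 + 3*I)*(z - 1/2)*(z - 3/2 + I), so z = 1/2 is a simple zero of Q and P is analytic there; z = 1/2 is therefore a simple pole and
  Res(f, z₀) = P(z₀)/Q'(z₀).

Q'(z) = 3*z^2 - 2*z + 8*I*z - 17/4 - 11*I/2, so Q'(1/2) = -9/2 - 3*I/2.
P(1/2) = cos(1/2)/4.

Res(f, 1/2) = (cos(1/2)/4)/(-9/2 - 3*I/2) = (-1/20 + I/60)*cos(1/2)

Final answer: (-1/20 + I/60)*cos(1/2)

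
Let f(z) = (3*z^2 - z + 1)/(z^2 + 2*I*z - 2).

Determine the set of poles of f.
{-1 - I, 1 - I}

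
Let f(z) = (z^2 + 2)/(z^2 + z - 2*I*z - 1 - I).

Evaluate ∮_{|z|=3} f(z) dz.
By the residue theorem, ∮_C f(z) dz = 2πi · (sum of the residues of f at the poles inside |z| = 3).

The denominator factors as (z + 1 - I)*(z - I), so the singularities of f are simple poles at z = -1 + I, z = I.
  |-1 + I|² = 2 < 9 = 3², so this pole is inside the contour.
  |I|² = 1 < 9 = 3², so this pole is inside the contour.

With P(z) = z^2 + 2 and Q(z) = z^2 + z - 2*I*z - 1 - I, each pole is simple, so Res(f, z₀) = P(z₀)/Q'(z₀) with Q'(z) = 2*z + 1 - 2*I.
  Res(f, -1 + I) = P(-1 + I)/Q'(-1 + I) = (2 - 2*I)/(-1) = -2 + 2*I
  Res(f, I) = P(I)/Q'(I) = (1)/(1) = 1

Sum of residues inside C: -1 + 2*I
∮_C f(z) dz = 2πi · (-1 + 2*I) = pi*(-4 - 2*I)

Final answer: pi*(-4 - 2*I)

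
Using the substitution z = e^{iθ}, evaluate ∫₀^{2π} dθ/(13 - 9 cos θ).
sqrt(22)*pi/22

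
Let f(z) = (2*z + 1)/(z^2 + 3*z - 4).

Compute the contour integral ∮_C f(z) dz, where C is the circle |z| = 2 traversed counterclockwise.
By the residue theorem, ∮_C f(z) dz = 2πi · (sum of the residues of f at the poles inside |z| = 2).

The denominator factors as (z - 1)*(z + 4), so the singularities of f are simple poles at z = 1, z = -4.
  |1|² = 1 < 4 = 2², so this pole is inside the contour.
  |-4|² = 16 > 4 = 2², so this pole is outside the contour.

With P(z) = 2*z + 1 and Q(z) = z^2 + 3*z - 4, each pole is simple, so Res(f, z₀) = P(z₀)/Q'(z₀) with Q'(z) = 2*z + 3.
  Res(f, 1) = P(1)/Q'(1) = (3)/(5) = 3/5

∮_C f(z) dz = 2πi · (3/5) = 6*I*pi/5

Final answer: 6*I*pi/5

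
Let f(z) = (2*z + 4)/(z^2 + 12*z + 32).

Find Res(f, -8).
Write f(z) = P(z)/Q(z) with P(z) = 2*z + 4 and Q(z) = z^2 + 12*z + 32.
The denominator factors as Q(z) = (z + 8)*(z + 4), so z = -8 is a simple zero of Q and P is analytic there; z = -8 is therefore a simple pole and
  Res(f, z₀) = P(z₀)/Q'(z₀).

Q'(z) = 2*z + 12, so Q'(-8) = -4.
P(-8) = -12.

Res(f, -8) = (-12)/(-4) = 3

Final answer: 3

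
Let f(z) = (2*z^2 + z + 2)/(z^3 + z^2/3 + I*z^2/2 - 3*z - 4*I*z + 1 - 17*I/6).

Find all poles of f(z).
The singularities of f are the zeros of the denominator. Factoring,
  z^3 + z^2/3 + I*z^2/2 - 3*z - 4*I*z + 1 - 17*I/6 = (z + 1/3 + I/2)*(z - 2 - I)*(z + 2 + I)
so the candidates are z = -1/3 - I/2, z = 2 + I, z = -2 - I.

Check the numerator P(z) = 2*z^2 + z + 2 at each one:
  P(-1/3 - I/2) = 25/18 + I/6 ≠ 0, so z = -1/3 - I/2 is a (simple) pole.
  P(2 + I) = 10 + 9*I ≠ 0, so z = 2 + I is a (simple) pole.
  P(-2 - I) = 6 + 7*I ≠ 0, so z = -2 - I is a (simple) pole.

Poles of f: {-2 - I, -1/3 - I/2, 2 + I}

Final answer: {-2 - I, -1/3 - I/2, 2 + I}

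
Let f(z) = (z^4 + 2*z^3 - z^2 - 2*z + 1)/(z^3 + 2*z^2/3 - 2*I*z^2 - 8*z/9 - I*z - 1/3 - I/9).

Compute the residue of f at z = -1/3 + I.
Write f(z) = P(z)/Q(z) with P(z) = z^4 + 2*z^3 - z^2 - 2*z + 1 and Q(z) = z^3 + 2*z^2/3 - 2*I*z^2 - 8*z/9 - I*z - 1/3 - I/9.
The denominator factors as Q(z) = (z + 1/3)*(z - I)*(z + 1/3 - I), so z = -1/3 + I is a simple zero of Q and P is analytic there; z = -1/3 + I is therefore a simple pole and
  Res(f, z₀) = P(z₀)/Q'(z₀).

Q'(z) = 3*z^2 + 4*z/3 - 4*I*z - 8/9 - I, so Q'(-1/3 + I) = -I/3.
P(-1/3 + I) = 391/81 - 40*I/27.

Res(f, -1/3 + I) = (391/81 - 40*I/27)/(-I/3) = 40/9 + 391*I/27

Final answer: 40/9 + 391*I/27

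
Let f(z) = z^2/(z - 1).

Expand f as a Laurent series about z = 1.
Put w = z - (1), i.e. z = w + 1. The denominator is w, so it suffices to rewrite the numerator in powers of w.

P(z) = z^2
P(w + 1) = 1 + 2*w + w^2

Dividing each term by w:
  f = 1/w + 2 + w

Substituting back w = z - 1:
  f(z) = 1/(z - 1) + 2 + (z - 1)

The series is finite because the numerator is a polynomial; the negative powers form the principal part, and the coefficient of 1/(z - 1) gives Res(f, 1) = 1.

Final answer: 1/(z - 1) + 2 + (z - 1)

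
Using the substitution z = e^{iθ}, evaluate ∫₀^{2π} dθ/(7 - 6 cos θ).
2*sqrt(13)*pi/13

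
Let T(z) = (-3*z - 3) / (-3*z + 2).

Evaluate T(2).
Substitute z = 2:
  numerator:   -3*(2) - 3 = -9
  denominator: -3*(2) + 2 = -4
T(2) = (-9)/(-4) = 9/4

Final answer: 9/4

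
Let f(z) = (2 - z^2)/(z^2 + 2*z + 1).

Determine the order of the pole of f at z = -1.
Factor the denominator:
  z^2 + 2*z + 1 = (z + 1)^2

The numerator P(z) = 2 - z^2 has P(-1) = 1 ≠ 0, so no factor of (z + 1) cancels.
Near z = -1 we can therefore write f(z) = g(z)/(z + 1)^2 with g analytic at -1 and g(-1) ≠ 0 (g is just the numerator).

Hence z = -1 is a pole of order 2.

Final answer: 2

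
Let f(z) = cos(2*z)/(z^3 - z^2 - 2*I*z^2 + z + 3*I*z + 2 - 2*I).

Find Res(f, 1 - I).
(-1/10 + I/10)*cos(2 - 2*I)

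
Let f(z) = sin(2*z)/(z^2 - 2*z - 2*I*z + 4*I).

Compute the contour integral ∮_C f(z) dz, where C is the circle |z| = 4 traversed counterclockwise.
pi*(-1/2 + I/2)*sin(4) + pi*(1/2 + I/2)*sinh(4)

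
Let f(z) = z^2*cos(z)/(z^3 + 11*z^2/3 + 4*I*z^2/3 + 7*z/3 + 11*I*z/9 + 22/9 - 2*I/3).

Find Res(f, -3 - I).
Write f(z) = P(z)/Q(z) with P(z) = z^2*cos(z) and Q(z) = z^3 + 11*z^2/3 + 4*I*z^2/3 + 7*z/3 + 11*I*z/9 + 22/9 - 2*I/3.
The denominator factors as Q(z) = (z + 2/3 + I)*(z + 3 + I)*(z - 2*I/3), so z = -3 - I is a simple zero of Q and P is analytic there; z = -3 - I is therefore a simple pole and
  Res(f, z₀) = P(z₀)/Q'(z₀).

Q'(z) = 3*z^2 + 22*z/3 + 8*I*z/3 + 7/3 + 11*I/9, so Q'(-3 - I) = 7 + 35*I/9.
P(-3 - I) = (8 + 6*I)*cos(3 + I).

Res(f, -3 - I) = ((8 + 6*I)*cos(3 + I))/(7 + 35*I/9) = (459/371 + 9*I/53)*cos(3 + I)

Final answer: (459/371 + 9*I/53)*cos(3 + I)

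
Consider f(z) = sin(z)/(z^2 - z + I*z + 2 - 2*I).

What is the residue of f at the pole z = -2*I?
Write f(z) = P(z)/Q(z) with P(z) = sin(z) and Q(z) = z^2 - z + I*z + 2 - 2*I.
The denominator factors as Q(z) = (z - 1 - I)*(z + 2*I), so z = -2*I is a simple zero of Q and P is analytic there; z = -2*I is therefore a simple pole and
  Res(f, z₀) = P(z₀)/Q'(z₀).

Q'(z) = 2*z - 1 + I, so Q'(-2*I) = -1 - 3*I.
P(-2*I) = -I*sinh(2).

Res(f, -2*I) = (-I*sinh(2))/(-1 - 3*I) = (3/10 + I/10)*sinh(2)

Final answer: (3/10 + I/10)*sinh(2)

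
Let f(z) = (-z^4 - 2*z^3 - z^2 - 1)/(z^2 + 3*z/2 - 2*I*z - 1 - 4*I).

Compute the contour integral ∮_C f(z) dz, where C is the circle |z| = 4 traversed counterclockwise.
pi*(-9 + 59*I/4)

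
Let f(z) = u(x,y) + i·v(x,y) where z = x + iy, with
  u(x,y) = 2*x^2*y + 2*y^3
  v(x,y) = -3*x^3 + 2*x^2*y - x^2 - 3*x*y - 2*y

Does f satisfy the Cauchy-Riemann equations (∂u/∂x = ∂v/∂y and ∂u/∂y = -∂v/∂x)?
∂u/∂x = 4*x*y
∂v/∂y = 2*x^2 - 3*x - 2
∂u/∂y = 2*x^2 + 6*y^2
∂v/∂x = -9*x^2 + 4*x*y - 2*x - 3*y
∂u/∂x ≠ ∂v/∂y and ∂u/∂y ≠ -∂v/∂x; the Cauchy-Riemann equations are not satisfied, so f is not analytic.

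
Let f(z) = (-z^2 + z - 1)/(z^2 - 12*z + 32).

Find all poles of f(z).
The singularities of f are the zeros of the denominator. Factoring,
  z^2 - 12*z + 32 = (z - 4)*(z - 8)
so the candidates are z = 4, z = 8.

Check the numerator P(z) = -z^2 + z - 1 at each one:
  P(4) = -13 ≠ 0, so z = 4 is a (simple) pole.
  P(8) = -57 ≠ 0, so z = 8 is a (simple) pole.

Poles of f: {4, 8}

Final answer: {4, 8}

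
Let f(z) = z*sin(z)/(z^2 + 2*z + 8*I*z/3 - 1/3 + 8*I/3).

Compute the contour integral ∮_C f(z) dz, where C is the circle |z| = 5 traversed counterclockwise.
By the residue theorem, ∮_C f(z) dz = 2πi · (sum of the residues of f at the poles inside |z| = 5).

The denominator factors as (z + 1 + 2*I)*(z + 1 + 2*I/3), so the singularities of f are simple poles at z = -1 - 2*I, z = -1 - 2*I/3.
  |-1 - 2*I|² = 5 < 25 = 5², so this pole is inside the contour.
  |-1 - 2*I/3|² = 13/9 < 25 = 5², so this pole is inside the contour.

With P(z) = z*sin(z) and Q(z) = z^2 + 2*z + 8*I*z/3 - 1/3 + 8*I/3, each pole is simple, so Res(f, z₀) = P(z₀)/Q'(z₀) with Q'(z) = 2*z + 2 + 8*I/3.
  Res(f, -1 - 2*I) = P(-1 - 2*I)/Q'(-1 - 2*I) = ((1 + 2*I)*sin(1 + 2*I))/(-4*I/3) = (-3/2 + 3*I/4)*sin(1 + 2*I)
  Res(f, -1 - 2*I/3) = P(-1 - 2*I/3)/Q'(-1 - 2*I/3) = ((1 + 2*I/3)*sin(1 + 2*I/3))/(4*I/3) = (1/2 - 3*I/4)*sin(1 + 2*I/3)

Sum of residues inside C: (1/2 - 3*I/4)*sin(1 + 2*I/3) + (-3/2 + 3*I/4)*sin(1 + 2*I)
∮_C f(z) dz = 2πi · ((1/2 - 3*I/4)*sin(1 + 2*I/3) + (-3/2 + 3*I/4)*sin(1 + 2*I)) = pi*(-3/2 - 3*I)*sin(1 + 2*I) + pi*(3/2 + I)*sin(1 + 2*I/3)

Final answer: pi*(-3/2 - 3*I)*sin(1 + 2*I) + pi*(3/2 + I)*sin(1 + 2*I/3)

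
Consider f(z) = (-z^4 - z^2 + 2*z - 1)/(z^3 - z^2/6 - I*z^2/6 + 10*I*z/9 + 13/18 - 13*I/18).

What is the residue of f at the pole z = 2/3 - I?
Write f(z) = P(z)/Q(z) with P(z) = -z^4 - z^2 + 2*z - 1 and Q(z) = z^3 - z^2/6 - I*z^2/6 + 10*I*z/9 + 13/18 - 13*I/18.
The denominator factors as Q(z) = (z - 1/2 - I/2)*(z + 1 - 2*I/3)*(z - 2/3 + I), so z = 2/3 - I is a simple zero of Q and P is analytic there; z = 2/3 - I is therefore a simple pole and
  Res(f, z₀) = P(z₀)/Q'(z₀).

Q'(z) = 3*z^2 - z/3 - I*z/3 + 10*I/9, so Q'(2/3 - I) = -20/9 - 25*I/9.
P(2/3 - I) = 191/81 - 58*I/27.

Res(f, 2/3 - I) = (191/81 - 58*I/27)/(-20/9 - 25*I/9) = 106/1845 + 1651*I/1845

Final answer: 106/1845 + 1651*I/1845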